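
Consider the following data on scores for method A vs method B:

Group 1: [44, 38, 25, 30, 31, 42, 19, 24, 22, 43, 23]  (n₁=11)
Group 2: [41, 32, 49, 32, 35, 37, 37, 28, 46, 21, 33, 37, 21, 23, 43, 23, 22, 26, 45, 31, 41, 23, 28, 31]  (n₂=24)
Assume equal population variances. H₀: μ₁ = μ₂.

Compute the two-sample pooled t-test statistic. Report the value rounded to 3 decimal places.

x̄₁=31.000, s₁=9.263, n₁=11
x̄₂=32.708, s₂=8.508, n₂=24
s_p² = [10·9.263² + 23·8.508²]/33 = 76.4533
SE = √(s_p²·(1/11+1/24)) = 3.1837
t = (31.000−32.708)/3.1837 = -0.5366
df = 33

test statistic = -0.537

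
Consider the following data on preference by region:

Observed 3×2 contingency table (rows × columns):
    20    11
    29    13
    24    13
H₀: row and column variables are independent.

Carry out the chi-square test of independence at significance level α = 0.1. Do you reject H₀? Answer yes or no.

reject H₀: no

Row totals [31, 42, 37], col totals [73, 37], n=110
χ² = (20−20.57)²/20.57 + (11−10.43)²/10.43 + (29−27.87)²/27.87 + (13−14.13)²/14.13 + (24−24.55)²/24.55 + (13−12.45)²/12.45 = 0.2202
df = 2
p-value (upper-tail) = 0.89576
At α=0.1: p ≥ α → fail to reject H₀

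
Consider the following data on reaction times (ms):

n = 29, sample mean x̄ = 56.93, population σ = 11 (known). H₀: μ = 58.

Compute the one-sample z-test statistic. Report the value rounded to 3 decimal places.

SE = σ/√n = 11/√29 = 2.0426
z = (x̄−μ₀)/SE = (56.93−58)/2.0426 = -0.5238

test statistic = -0.524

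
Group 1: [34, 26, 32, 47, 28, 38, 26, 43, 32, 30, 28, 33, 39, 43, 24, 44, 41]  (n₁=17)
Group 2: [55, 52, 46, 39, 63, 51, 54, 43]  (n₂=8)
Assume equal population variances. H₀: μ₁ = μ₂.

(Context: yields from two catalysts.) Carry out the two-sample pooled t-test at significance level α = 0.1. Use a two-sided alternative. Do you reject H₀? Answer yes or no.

x̄₁=34.588, s₁=7.246, n₁=17
x̄₂=50.375, s₂=7.558, n₂=8
s_p² = [16·7.246² + 7·7.558²]/23 = 53.9127
SE = √(s_p²·(1/17+1/8)) = 3.1481
t = (34.588−50.375)/3.1481 = -5.0147
df = 23
p-value (two-sided) = 0.00004
At α=0.1: p < α → reject H₀

reject H₀: yes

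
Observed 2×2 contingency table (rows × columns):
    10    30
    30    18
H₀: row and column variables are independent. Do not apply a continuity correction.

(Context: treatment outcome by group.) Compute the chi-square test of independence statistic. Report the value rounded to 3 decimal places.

test statistic = 12.375

Row totals [40, 48], col totals [40, 48], n=88
χ² = (10−18.18)²/18.18 + (30−21.82)²/21.82 + (30−21.82)²/21.82 + (18−26.18)²/26.18 = 12.3750
df = 1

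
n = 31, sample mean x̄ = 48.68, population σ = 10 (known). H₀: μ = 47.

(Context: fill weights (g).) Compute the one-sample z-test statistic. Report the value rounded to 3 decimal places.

test statistic = 0.935

SE = σ/√n = 10/√31 = 1.7961
z = (x̄−μ₀)/SE = (48.68−47)/1.7961 = 0.9354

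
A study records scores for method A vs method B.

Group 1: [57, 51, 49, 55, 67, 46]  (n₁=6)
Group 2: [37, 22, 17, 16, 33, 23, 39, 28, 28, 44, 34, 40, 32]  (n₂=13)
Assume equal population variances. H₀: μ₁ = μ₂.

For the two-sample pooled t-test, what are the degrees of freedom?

degrees of freedom = 17

df = n₁ + n₂ − 2 = 6 + 13 − 2 = 17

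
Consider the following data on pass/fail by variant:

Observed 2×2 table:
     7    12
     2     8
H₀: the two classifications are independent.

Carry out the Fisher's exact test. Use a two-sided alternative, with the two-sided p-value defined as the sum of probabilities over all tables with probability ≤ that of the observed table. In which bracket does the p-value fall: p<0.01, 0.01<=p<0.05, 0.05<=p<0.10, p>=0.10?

Margins: r₁=19, r₂=10, c₁=9, c₂=20, n=29
p_obs = C(19,7)·C(10,2)/C(29,9); sum pmf over tables with pmf ≤ p_obs
p-value (two-sided) = 0.43108
→ bracket: p>=0.10

p-value bracket: p>=0.10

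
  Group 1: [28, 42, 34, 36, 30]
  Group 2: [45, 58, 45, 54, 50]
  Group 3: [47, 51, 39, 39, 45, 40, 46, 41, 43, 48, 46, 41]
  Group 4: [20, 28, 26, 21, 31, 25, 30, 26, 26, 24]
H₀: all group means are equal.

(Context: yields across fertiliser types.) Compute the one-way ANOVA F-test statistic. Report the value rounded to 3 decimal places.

Group means [34.00, 50.40, 43.83, 25.70], grand mean 37.656
SSB = Σnᵢ(x̄ᵢ−x̄)² = 2766.252; SSW = ΣΣ(x−x̄ᵢ)² = 526.967
MSB = 2766.252/3 = 922.0840; MSW = 526.967/28 = 18.8202
F = MSB/MSW = 48.9943
df = (3, 28)

test statistic = 48.994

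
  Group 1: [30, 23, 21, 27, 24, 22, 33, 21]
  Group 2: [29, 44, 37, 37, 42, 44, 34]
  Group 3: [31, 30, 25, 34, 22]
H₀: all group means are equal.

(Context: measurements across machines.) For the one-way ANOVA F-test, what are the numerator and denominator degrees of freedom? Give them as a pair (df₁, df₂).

k = 3 groups, N = 20 total
df = (k−1, N−k) = (3−1, 20−3) = (2, 17)

degrees of freedom = [2, 17]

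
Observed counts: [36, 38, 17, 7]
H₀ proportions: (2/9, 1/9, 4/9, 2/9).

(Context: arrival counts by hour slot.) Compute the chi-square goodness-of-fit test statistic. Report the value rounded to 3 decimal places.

n = 98; E_i = n·p_i = [21.78, 10.89, 43.56, 21.78]
χ² = (36−21.78)²/21.78 + (38−10.89)²/10.89 + (17−43.56)²/43.56 + (7−21.78)²/21.78 = 103.0077
df = 3

test statistic = 103.008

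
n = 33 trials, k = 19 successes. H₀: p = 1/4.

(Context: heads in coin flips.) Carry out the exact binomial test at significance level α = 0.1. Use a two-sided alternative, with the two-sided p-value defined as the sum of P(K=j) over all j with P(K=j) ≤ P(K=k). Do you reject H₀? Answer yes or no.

Exact binomial: n=33, k=19, p₀=1/4=0.2500
P(X=j) = C(n,j)·p₀^j·(1−p₀)^(n−j); p = Σ P(X=j) over j with P(X=j) ≤ P(X=19)
p-value (two-sided) = 0.00007
At α=0.1: p < α → reject H₀

reject H₀: yes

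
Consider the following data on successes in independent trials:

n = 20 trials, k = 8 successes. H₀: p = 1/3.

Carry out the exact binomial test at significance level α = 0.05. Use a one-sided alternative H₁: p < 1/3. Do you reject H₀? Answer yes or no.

reject H₀: no

Exact binomial: n=20, k=8, p₀=1/3=0.3333
P(X≤8) from Σ C(n,i)·p₀^i·(1−p₀)^(n−i)
p-value (one-sided, H₁ less) = 0.80945
At α=0.05: p ≥ α → fail to reject H₀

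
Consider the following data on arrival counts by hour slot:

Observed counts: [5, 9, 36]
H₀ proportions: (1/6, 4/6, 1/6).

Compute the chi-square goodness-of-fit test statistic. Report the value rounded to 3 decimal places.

n = 50; E_i = n·p_i = [8.33, 33.33, 8.33]
χ² = (5−8.33)²/8.33 + (9−33.33)²/33.33 + (36−8.33)²/8.33 = 110.9500
df = 2

test statistic = 110.950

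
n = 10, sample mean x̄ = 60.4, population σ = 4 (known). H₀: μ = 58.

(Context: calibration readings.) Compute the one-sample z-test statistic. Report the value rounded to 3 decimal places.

SE = σ/√n = 4/√10 = 1.2649
z = (x̄−μ₀)/SE = (60.4−58)/1.2649 = 1.8974

test statistic = 1.897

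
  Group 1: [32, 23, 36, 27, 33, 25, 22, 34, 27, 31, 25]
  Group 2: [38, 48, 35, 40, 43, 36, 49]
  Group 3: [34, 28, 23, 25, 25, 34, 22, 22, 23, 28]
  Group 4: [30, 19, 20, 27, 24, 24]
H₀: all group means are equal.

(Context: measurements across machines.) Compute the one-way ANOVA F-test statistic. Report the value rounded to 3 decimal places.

test statistic = 18.295

Group means [28.64, 41.29, 26.40, 24.00], grand mean 29.765
SSB = Σnᵢ(x̄ᵢ−x̄)² = 1255.744; SSW = ΣΣ(x−x̄ᵢ)² = 686.374
MSB = 1255.744/3 = 418.5812; MSW = 686.374/30 = 22.8791
F = MSB/MSW = 18.2953
df = (3, 30)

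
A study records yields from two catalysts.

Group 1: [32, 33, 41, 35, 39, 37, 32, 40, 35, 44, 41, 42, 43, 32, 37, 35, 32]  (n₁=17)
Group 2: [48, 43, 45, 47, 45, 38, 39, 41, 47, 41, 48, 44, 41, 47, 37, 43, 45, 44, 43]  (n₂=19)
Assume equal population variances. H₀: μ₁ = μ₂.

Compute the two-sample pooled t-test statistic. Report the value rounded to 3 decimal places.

x̄₁=37.059, s₁=4.205, n₁=17
x̄₂=43.474, s₂=3.306, n₂=19
s_p² = [16·4.205² + 18·3.306²]/34 = 14.1082
SE = √(s_p²·(1/17+1/19)) = 1.2540
t = (37.059−43.474)/1.2540 = -5.1157
df = 34

test statistic = -5.116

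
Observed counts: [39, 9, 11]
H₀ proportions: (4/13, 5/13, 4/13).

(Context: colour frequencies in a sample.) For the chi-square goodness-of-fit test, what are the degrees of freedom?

degrees of freedom = 2

df = k − 1 = 3 − 1 = 2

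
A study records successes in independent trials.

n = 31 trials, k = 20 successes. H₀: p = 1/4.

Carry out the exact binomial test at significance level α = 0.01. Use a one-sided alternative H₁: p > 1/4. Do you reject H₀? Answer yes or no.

reject H₀: yes

Exact binomial: n=31, k=20, p₀=1/4=0.2500
P(X≥20) from Σ C(n,i)·p₀^i·(1−p₀)^(n−i)
p-value (one-sided, H₁ greater) = 0.00000
At α=0.01: p < α → reject H₀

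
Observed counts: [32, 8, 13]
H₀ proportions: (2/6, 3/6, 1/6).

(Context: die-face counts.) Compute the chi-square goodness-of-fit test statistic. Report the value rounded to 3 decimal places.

test statistic = 26.509

n = 53; E_i = n·p_i = [17.67, 26.50, 8.83]
χ² = (32−17.67)²/17.67 + (8−26.50)²/26.50 + (13−8.83)²/8.83 = 26.5094
df = 2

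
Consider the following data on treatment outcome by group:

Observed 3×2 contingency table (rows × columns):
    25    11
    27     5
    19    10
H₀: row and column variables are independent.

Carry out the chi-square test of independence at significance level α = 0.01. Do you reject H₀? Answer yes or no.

reject H₀: no

Row totals [36, 32, 29], col totals [71, 26], n=97
χ² = (25−26.35)²/26.35 + (11−9.65)²/9.65 + (27−23.42)²/23.42 + (5−8.58)²/8.58 + (19−21.23)²/21.23 + (10−7.77)²/7.77 = 3.1681
df = 2
p-value (upper-tail) = 0.20514
At α=0.01: p ≥ α → fail to reject H₀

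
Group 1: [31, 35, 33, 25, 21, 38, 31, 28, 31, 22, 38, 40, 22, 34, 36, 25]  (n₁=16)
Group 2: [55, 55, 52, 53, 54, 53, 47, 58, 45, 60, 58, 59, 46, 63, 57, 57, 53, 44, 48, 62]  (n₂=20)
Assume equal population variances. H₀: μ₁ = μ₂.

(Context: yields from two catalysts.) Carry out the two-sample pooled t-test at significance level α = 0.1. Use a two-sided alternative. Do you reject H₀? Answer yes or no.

reject H₀: yes

x̄₁=30.625, s₁=6.185, n₁=16
x̄₂=53.950, s₂=5.596, n₂=20
s_p² = [15·6.185² + 19·5.596²]/34 = 34.3735
SE = √(s_p²·(1/16+1/20)) = 1.9665
t = (30.625−53.950)/1.9665 = -11.8613
df = 34
p-value (two-sided) = 0.00000
At α=0.1: p < α → reject H₀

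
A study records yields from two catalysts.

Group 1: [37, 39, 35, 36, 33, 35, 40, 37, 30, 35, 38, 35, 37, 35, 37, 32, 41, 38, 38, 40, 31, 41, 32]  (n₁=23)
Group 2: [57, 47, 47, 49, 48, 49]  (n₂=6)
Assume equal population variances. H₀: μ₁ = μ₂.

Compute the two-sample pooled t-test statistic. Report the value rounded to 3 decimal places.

test statistic = -8.951

x̄₁=36.174, s₁=3.114, n₁=23
x̄₂=49.500, s₂=3.782, n₂=6
s_p² = [22·3.114² + 5·3.782²]/27 = 10.5483
SE = √(s_p²·(1/23+1/6)) = 1.4888
t = (36.174−49.500)/1.4888 = -8.9506
df = 27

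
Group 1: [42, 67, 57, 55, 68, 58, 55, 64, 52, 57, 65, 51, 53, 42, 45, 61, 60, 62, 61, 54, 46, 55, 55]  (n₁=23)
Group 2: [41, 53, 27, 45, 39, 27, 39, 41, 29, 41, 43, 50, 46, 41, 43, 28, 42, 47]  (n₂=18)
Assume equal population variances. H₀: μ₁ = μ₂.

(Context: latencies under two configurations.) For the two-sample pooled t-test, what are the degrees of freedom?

degrees of freedom = 39

df = n₁ + n₂ − 2 = 23 + 18 − 2 = 39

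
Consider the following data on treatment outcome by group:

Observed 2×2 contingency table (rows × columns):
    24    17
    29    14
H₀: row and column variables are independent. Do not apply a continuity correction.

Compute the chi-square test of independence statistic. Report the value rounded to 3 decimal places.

Row totals [41, 43], col totals [53, 31], n=84
χ² = (24−25.87)²/25.87 + (17−15.13)²/15.13 + (29−27.13)²/27.13 + (14−15.87)²/15.87 = 0.7148
df = 1

test statistic = 0.715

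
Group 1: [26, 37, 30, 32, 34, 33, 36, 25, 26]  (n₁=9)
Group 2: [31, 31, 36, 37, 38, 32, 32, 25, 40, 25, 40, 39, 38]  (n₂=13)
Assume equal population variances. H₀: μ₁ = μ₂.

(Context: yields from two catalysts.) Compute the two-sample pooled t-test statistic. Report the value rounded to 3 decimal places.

test statistic = -1.467

x̄₁=31.000, s₁=4.500, n₁=9
x̄₂=34.154, s₂=5.242, n₂=13
s_p² = [8·4.500² + 12·5.242²]/20 = 24.5846
SE = √(s_p²·(1/9+1/13)) = 2.1501
t = (31.000−34.154)/2.1501 = -1.4669
df = 20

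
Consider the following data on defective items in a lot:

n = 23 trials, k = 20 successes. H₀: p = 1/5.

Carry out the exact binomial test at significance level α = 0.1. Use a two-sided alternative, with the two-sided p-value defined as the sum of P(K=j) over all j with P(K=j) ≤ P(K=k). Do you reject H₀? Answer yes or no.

reject H₀: yes

Exact binomial: n=23, k=20, p₀=1/5=0.2000
P(X=j) = C(n,j)·p₀^j·(1−p₀)^(n−j); p = Σ P(X=j) over j with P(X=j) ≤ P(X=20)
p-value (two-sided) = 0.00000
At α=0.1: p < α → reject H₀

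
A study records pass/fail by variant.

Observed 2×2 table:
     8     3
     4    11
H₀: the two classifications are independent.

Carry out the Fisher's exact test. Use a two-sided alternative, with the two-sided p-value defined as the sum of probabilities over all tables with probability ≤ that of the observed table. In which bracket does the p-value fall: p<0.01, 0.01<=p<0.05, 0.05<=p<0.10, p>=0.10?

Margins: r₁=11, r₂=15, c₁=12, c₂=14, n=26
p_obs = C(11,8)·C(15,4)/C(26,12); sum pmf over tables with pmf ≤ p_obs
p-value (two-sided) = 0.04474
→ bracket: 0.01<=p<0.05

p-value bracket: 0.01<=p<0.05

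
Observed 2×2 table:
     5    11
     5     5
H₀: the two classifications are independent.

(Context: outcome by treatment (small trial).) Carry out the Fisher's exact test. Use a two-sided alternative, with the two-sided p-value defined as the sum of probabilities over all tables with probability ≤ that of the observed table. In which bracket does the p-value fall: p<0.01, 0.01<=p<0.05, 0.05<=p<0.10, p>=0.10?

Margins: r₁=16, r₂=10, c₁=10, c₂=16, n=26
p_obs = C(16,5)·C(10,5)/C(26,10); sum pmf over tables with pmf ≤ p_obs
p-value (two-sided) = 0.42496
→ bracket: p>=0.10

p-value bracket: p>=0.10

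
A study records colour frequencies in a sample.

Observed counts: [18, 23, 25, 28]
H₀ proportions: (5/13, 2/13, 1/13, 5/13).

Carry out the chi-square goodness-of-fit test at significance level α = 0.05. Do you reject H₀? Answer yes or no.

reject H₀: yes

n = 94; E_i = n·p_i = [36.15, 14.46, 7.23, 36.15]
χ² = (18−36.15)²/36.15 + (23−14.46)²/14.46 + (25−7.23)²/7.23 + (28−36.15)²/36.15 = 59.6628
df = 3
p-value (upper-tail) = 0.00000
At α=0.05: p < α → reject H₀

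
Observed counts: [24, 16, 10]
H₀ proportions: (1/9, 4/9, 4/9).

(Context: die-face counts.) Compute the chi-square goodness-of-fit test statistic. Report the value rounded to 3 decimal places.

n = 50; E_i = n·p_i = [5.56, 22.22, 22.22]
χ² = (24−5.56)²/5.56 + (16−22.22)²/22.22 + (10−22.22)²/22.22 = 69.7000
df = 2

test statistic = 69.700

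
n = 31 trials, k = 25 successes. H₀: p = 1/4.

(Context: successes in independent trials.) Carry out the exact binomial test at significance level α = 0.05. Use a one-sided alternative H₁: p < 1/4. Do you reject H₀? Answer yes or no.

Exact binomial: n=31, k=25, p₀=1/4=0.2500
P(X≤25) from Σ C(n,i)·p₀^i·(1−p₀)^(n−i)
p-value (one-sided, H₁ less) = 1.00000
At α=0.05: p ≥ α → fail to reject H₀

reject H₀: no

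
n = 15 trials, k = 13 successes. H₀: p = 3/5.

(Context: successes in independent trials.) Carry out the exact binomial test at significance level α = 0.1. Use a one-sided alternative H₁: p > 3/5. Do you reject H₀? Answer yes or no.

reject H₀: yes

Exact binomial: n=15, k=13, p₀=3/5=0.6000
P(X≥13) from Σ C(n,i)·p₀^i·(1−p₀)^(n−i)
p-value (one-sided, H₁ greater) = 0.02711
At α=0.1: p < α → reject H₀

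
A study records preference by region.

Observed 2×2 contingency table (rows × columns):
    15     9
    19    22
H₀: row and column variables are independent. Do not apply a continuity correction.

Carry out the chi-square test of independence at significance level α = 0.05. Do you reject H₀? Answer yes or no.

reject H₀: no

Row totals [24, 41], col totals [34, 31], n=65
χ² = (15−12.55)²/12.55 + (9−11.45)²/11.45 + (19−21.45)²/21.45 + (22−19.55)²/19.55 = 1.5844
df = 1
p-value (upper-tail) = 0.20812
At α=0.05: p ≥ α → fail to reject H₀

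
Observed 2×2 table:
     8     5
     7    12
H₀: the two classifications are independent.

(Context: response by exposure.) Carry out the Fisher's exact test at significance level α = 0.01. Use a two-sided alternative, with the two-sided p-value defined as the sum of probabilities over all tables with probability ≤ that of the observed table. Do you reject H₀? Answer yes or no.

Margins: r₁=13, r₂=19, c₁=15, c₂=17, n=32
p_obs = C(13,8)·C(19,7)/C(32,15); sum pmf over tables with pmf ≤ p_obs
p-value (two-sided) = 0.28037
At α=0.01: p ≥ α → fail to reject H₀

reject H₀: no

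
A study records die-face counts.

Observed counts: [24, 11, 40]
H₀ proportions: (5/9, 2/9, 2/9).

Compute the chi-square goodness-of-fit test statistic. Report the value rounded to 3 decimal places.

n = 75; E_i = n·p_i = [41.67, 16.67, 16.67]
χ² = (24−41.67)²/41.67 + (11−16.67)²/16.67 + (40−16.67)²/16.67 = 42.0840
df = 2

test statistic = 42.084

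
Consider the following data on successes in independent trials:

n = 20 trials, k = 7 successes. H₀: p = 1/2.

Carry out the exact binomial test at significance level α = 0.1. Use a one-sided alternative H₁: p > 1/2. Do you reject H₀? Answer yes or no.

Exact binomial: n=20, k=7, p₀=1/2=0.5000
P(X≥7) from Σ C(n,i)·p₀^i·(1−p₀)^(n−i)
p-value (one-sided, H₁ greater) = 0.94234
At α=0.1: p ≥ α → fail to reject H₀

reject H₀: no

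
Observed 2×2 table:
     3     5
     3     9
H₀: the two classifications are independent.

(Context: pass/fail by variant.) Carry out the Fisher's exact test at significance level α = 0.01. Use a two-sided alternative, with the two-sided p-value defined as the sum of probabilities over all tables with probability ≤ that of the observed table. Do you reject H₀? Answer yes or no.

Margins: r₁=8, r₂=12, c₁=6, c₂=14, n=20
p_obs = C(8,3)·C(12,3)/C(20,6); sum pmf over tables with pmf ≤ p_obs
p-value (two-sided) = 0.64241
At α=0.01: p ≥ α → fail to reject H₀

reject H₀: no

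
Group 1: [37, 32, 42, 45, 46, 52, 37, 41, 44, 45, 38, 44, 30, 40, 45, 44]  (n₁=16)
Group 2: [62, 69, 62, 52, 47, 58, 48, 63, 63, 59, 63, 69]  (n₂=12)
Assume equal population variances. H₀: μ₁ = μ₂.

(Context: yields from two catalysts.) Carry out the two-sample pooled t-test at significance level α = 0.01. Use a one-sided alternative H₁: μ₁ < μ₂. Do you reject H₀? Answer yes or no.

reject H₀: yes

x̄₁=41.375, s₁=5.560, n₁=16
x̄₂=59.583, s₂=7.242, n₂=12
s_p² = [15·5.560² + 11·7.242²]/26 = 40.0256
SE = √(s_p²·(1/16+1/12)) = 2.4160
t = (41.375−59.583)/2.4160 = -7.5366
df = 26
p-value (one-sided, H₁ less) = 0.00000
At α=0.01: p < α → reject H₀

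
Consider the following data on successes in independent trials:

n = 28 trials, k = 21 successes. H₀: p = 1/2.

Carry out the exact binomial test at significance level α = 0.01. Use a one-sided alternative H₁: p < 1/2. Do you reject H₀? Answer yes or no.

Exact binomial: n=28, k=21, p₀=1/2=0.5000
P(X≤21) from Σ C(n,i)·p₀^i·(1−p₀)^(n−i)
p-value (one-sided, H₁ less) = 0.99814
At α=0.01: p ≥ α → fail to reject H₀

reject H₀: no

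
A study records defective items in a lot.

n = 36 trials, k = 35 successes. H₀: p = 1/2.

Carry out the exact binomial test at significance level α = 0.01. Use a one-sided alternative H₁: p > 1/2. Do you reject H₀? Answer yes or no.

Exact binomial: n=36, k=35, p₀=1/2=0.5000
P(X≥35) from Σ C(n,i)·p₀^i·(1−p₀)^(n−i)
p-value (one-sided, H₁ greater) = 0.00000
At α=0.01: p < α → reject H₀

reject H₀: yes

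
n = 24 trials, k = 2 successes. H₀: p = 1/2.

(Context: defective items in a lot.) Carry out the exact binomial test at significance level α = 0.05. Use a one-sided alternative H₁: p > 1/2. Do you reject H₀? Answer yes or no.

Exact binomial: n=24, k=2, p₀=1/2=0.5000
P(X≥2) from Σ C(n,i)·p₀^i·(1−p₀)^(n−i)
p-value (one-sided, H₁ greater) = 1.00000
At α=0.05: p ≥ α → fail to reject H₀

reject H₀: no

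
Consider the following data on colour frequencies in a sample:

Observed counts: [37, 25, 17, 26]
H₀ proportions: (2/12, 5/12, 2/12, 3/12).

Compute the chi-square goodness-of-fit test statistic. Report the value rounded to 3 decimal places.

n = 105; E_i = n·p_i = [17.50, 43.75, 17.50, 26.25]
χ² = (37−17.50)²/17.50 + (25−43.75)²/43.75 + (17−17.50)²/17.50 + (26−26.25)²/26.25 = 29.7810
df = 3

test statistic = 29.781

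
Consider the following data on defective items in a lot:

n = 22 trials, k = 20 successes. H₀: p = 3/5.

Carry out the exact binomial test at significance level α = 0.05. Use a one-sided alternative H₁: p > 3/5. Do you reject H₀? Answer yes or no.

reject H₀: yes

Exact binomial: n=22, k=20, p₀=3/5=0.6000
P(X≥20) from Σ C(n,i)·p₀^i·(1−p₀)^(n−i)
p-value (one-sided, H₁ greater) = 0.00156
At α=0.05: p < α → reject H₀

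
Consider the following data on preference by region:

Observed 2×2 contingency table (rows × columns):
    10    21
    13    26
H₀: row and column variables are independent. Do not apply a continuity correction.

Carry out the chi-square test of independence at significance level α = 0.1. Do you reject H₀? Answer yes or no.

reject H₀: no

Row totals [31, 39], col totals [23, 47], n=70
χ² = (10−10.19)²/10.19 + (21−20.81)²/20.81 + (13−12.81)²/12.81 + (26−26.19)²/26.19 = 0.0091
df = 1
p-value (upper-tail) = 0.92420
At α=0.1: p ≥ α → fail to reject H₀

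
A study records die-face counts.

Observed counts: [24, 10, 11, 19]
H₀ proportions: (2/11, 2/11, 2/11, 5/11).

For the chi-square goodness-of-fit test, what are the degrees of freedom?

df = k − 1 = 4 − 1 = 3

degrees of freedom = 3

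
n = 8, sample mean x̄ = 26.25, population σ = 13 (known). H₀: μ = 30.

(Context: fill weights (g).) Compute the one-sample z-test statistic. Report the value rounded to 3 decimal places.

test statistic = -0.816

SE = σ/√n = 13/√8 = 4.5962
z = (x̄−μ₀)/SE = (26.25−30)/4.5962 = -0.8159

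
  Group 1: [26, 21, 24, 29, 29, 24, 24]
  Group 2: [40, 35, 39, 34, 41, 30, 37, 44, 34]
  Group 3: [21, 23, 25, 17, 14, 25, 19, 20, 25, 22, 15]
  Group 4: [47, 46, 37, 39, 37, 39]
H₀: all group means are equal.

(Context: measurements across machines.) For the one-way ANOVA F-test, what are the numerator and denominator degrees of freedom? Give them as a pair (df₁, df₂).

k = 4 groups, N = 33 total
df = (k−1, N−k) = (4−1, 33−4) = (3, 29)

degrees of freedom = [3, 29]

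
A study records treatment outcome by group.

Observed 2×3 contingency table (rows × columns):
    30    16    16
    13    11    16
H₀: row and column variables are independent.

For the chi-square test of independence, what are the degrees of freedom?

degrees of freedom = 2

df = (r−1)(c−1) = (2−1)·(3−1) = 2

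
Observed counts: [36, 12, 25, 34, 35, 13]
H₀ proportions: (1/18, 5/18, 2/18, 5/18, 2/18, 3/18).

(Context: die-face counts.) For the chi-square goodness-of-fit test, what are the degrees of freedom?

degrees of freedom = 5

df = k − 1 = 6 − 1 = 5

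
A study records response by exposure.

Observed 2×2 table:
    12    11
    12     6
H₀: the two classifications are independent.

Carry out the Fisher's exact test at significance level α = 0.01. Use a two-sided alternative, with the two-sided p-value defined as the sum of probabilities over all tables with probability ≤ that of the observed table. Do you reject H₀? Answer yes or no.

Margins: r₁=23, r₂=18, c₁=24, c₂=17, n=41
p_obs = C(23,12)·C(18,12)/C(41,24); sum pmf over tables with pmf ≤ p_obs
p-value (two-sided) = 0.52391
At α=0.01: p ≥ α → fail to reject H₀

reject H₀: no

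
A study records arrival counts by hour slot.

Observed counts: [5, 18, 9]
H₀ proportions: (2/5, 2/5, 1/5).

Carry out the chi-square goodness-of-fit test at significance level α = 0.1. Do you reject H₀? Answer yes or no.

n = 32; E_i = n·p_i = [12.80, 12.80, 6.40]
χ² = (5−12.80)²/12.80 + (18−12.80)²/12.80 + (9−6.40)²/6.40 = 7.9219
df = 2
p-value (upper-tail) = 0.01905
At α=0.1: p < α → reject H₀

reject H₀: yes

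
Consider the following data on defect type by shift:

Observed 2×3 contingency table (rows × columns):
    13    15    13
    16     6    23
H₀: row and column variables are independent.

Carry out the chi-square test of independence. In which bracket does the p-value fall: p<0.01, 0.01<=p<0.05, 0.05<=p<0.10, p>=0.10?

Row totals [41, 45], col totals [29, 21, 36], n=86
χ² = (13−13.83)²/13.83 + (15−10.01)²/10.01 + (13−17.16)²/17.16 + (16−15.17)²/15.17 + (6−10.99)²/10.99 + (23−18.84)²/18.84 = 6.7739
df = 2
p-value (upper-tail) = 0.03381
→ bracket: 0.01<=p<0.05

p-value bracket: 0.01<=p<0.05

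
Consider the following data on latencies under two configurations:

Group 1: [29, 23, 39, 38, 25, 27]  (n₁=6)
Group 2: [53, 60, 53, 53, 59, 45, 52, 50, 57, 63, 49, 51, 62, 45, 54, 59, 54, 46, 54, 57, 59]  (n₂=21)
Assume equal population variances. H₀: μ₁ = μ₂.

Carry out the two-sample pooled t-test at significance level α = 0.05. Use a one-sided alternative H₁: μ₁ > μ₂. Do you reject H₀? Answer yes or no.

reject H₀: no

x̄₁=30.167, s₁=6.765, n₁=6
x̄₂=54.048, s₂=5.277, n₂=21
s_p² = [5·6.765² + 20·5.277²]/25 = 31.4314
SE = √(s_p²·(1/6+1/21)) = 2.5952
t = (30.167−54.048)/2.5952 = -9.2018
df = 25
p-value (one-sided, H₁ greater) = 1.00000
At α=0.05: p ≥ α → fail to reject H₀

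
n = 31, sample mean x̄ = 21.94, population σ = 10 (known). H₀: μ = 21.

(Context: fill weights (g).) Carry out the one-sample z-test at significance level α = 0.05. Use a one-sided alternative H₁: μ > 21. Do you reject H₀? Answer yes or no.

SE = σ/√n = 10/√31 = 1.7961
z = (x̄−μ₀)/SE = (21.94−21)/1.7961 = 0.5234
p-value (one-sided, H₁ greater) = 0.30036
At α=0.05: p ≥ α → fail to reject H₀

reject H₀: no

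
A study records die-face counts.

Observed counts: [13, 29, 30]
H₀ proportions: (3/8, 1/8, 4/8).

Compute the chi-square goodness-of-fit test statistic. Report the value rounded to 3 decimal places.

n = 72; E_i = n·p_i = [27.00, 9.00, 36.00]
χ² = (13−27.00)²/27.00 + (29−9.00)²/9.00 + (30−36.00)²/36.00 = 52.7037
df = 2

test statistic = 52.704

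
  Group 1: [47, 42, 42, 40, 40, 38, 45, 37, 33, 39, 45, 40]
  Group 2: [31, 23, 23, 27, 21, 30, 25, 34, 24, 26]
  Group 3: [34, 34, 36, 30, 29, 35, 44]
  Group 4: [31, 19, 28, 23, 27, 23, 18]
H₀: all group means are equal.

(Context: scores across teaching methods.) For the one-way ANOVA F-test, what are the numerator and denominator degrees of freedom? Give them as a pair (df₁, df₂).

k = 4 groups, N = 36 total
df = (k−1, N−k) = (4−1, 36−4) = (3, 32)

degrees of freedom = [3, 32]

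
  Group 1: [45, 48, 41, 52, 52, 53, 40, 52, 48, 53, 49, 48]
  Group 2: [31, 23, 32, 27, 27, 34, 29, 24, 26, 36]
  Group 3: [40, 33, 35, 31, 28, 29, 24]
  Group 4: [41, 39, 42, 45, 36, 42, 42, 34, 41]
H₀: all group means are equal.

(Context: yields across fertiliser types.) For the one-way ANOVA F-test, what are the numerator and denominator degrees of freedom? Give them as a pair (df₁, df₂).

k = 4 groups, N = 38 total
df = (k−1, N−k) = (4−1, 38−4) = (3, 34)

degrees of freedom = [3, 34]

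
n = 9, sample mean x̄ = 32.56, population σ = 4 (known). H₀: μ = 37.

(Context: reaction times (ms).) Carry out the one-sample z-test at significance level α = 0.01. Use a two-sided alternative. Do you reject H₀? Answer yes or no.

SE = σ/√n = 4/√9 = 1.3333
z = (x̄−μ₀)/SE = (32.56−37)/1.3333 = -3.3300
p-value (two-sided) = 0.00087
At α=0.01: p < α → reject H₀

reject H₀: yes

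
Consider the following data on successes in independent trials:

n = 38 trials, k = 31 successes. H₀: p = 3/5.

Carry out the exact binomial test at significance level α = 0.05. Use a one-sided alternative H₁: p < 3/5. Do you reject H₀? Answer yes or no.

reject H₀: no

Exact binomial: n=38, k=31, p₀=3/5=0.6000
P(X≤31) from Σ C(n,i)·p₀^i·(1−p₀)^(n−i)
p-value (one-sided, H₁ less) = 0.99879
At α=0.05: p ≥ α → fail to reject H₀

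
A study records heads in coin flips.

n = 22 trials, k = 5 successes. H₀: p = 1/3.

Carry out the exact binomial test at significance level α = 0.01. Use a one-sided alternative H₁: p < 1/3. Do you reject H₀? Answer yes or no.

reject H₀: no

Exact binomial: n=22, k=5, p₀=1/3=0.3333
P(X≤5) from Σ C(n,i)·p₀^i·(1−p₀)^(n−i)
p-value (one-sided, H₁ less) = 0.20615
At α=0.01: p ≥ α → fail to reject H₀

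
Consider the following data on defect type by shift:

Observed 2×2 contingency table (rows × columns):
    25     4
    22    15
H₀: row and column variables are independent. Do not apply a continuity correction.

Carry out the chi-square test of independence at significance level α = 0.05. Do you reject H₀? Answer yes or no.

Row totals [29, 37], col totals [47, 19], n=66
χ² = (25−20.65)²/20.65 + (4−8.35)²/8.35 + (22−26.35)²/26.35 + (15−10.65)²/10.65 = 5.6736
df = 1
p-value (upper-tail) = 0.01722
At α=0.05: p < α → reject H₀

reject H₀: yes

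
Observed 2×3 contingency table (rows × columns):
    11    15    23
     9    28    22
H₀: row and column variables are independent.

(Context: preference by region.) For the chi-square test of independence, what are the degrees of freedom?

df = (r−1)(c−1) = (2−1)·(3−1) = 2

degrees of freedom = 2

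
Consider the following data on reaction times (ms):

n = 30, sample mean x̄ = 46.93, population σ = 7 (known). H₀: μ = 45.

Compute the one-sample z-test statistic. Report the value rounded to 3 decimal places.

test statistic = 1.510

SE = σ/√n = 7/√30 = 1.2780
z = (x̄−μ₀)/SE = (46.93−45)/1.2780 = 1.5101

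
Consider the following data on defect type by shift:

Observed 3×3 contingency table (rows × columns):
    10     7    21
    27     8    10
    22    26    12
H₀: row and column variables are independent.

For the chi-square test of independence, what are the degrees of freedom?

degrees of freedom = 4

df = (r−1)(c−1) = (3−1)·(3−1) = 4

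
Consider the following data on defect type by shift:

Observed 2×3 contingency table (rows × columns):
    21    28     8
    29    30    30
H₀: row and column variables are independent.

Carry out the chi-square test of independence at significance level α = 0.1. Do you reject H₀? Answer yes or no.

reject H₀: yes

Row totals [57, 89], col totals [50, 58, 38], n=146
χ² = (21−19.52)²/19.52 + (28−22.64)²/22.64 + (8−14.84)²/14.84 + (29−30.48)²/30.48 + (30−35.36)²/35.36 + (30−23.16)²/23.16 = 7.4290
df = 2
p-value (upper-tail) = 0.02437
At α=0.1: p < α → reject H₀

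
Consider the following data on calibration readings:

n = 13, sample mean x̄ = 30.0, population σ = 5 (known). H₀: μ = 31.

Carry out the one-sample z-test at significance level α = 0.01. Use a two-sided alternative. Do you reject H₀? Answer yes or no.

reject H₀: no

SE = σ/√n = 5/√13 = 1.3868
z = (x̄−μ₀)/SE = (30.0−31)/1.3868 = -0.7211
p-value (two-sided) = 0.47084
At α=0.01: p ≥ α → fail to reject H₀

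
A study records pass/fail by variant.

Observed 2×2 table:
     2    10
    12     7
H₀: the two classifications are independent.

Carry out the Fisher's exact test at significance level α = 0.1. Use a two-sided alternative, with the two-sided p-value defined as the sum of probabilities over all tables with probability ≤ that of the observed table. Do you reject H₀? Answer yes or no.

Margins: r₁=12, r₂=19, c₁=14, c₂=17, n=31
p_obs = C(12,2)·C(19,12)/C(31,14); sum pmf over tables with pmf ≤ p_obs
p-value (two-sided) = 0.02447
At α=0.1: p < α → reject H₀

reject H₀: yes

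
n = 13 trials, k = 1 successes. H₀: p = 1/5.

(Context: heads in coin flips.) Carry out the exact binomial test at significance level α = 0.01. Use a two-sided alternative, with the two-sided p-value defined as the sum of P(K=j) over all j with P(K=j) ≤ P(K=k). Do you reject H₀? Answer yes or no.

reject H₀: no

Exact binomial: n=13, k=1, p₀=1/5=0.2000
P(X=j) = C(n,j)·p₀^j·(1−p₀)^(n−j); p = Σ P(X=j) over j with P(X=j) ≤ P(X=1)
p-value (two-sided) = 0.48632
At α=0.01: p ≥ α → fail to reject H₀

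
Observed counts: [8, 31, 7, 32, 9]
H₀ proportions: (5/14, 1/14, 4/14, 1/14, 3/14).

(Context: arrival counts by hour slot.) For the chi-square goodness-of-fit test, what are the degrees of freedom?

df = k − 1 = 5 − 1 = 4

degrees of freedom = 4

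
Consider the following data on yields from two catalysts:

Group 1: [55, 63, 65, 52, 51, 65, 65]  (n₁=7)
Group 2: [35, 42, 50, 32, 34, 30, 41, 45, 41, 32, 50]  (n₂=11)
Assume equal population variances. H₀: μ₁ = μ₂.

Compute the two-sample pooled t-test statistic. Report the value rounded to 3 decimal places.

test statistic = 6.025

x̄₁=59.429, s₁=6.477, n₁=7
x̄₂=39.273, s₂=7.171, n₂=11
s_p² = [6·6.477² + 10·7.171²]/16 = 47.8685
SE = √(s_p²·(1/7+1/11)) = 3.3452
t = (59.429−39.273)/3.3452 = 6.0254
df = 16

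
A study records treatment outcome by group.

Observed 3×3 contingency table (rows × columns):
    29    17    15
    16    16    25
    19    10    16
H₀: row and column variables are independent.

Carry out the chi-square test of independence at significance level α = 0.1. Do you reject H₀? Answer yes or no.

Row totals [61, 57, 45], col totals [64, 43, 56], n=163
χ² = (29−23.95)²/23.95 + (17−16.09)²/16.09 + (15−20.96)²/20.96 + (16−22.38)²/22.38 + (16−15.04)²/15.04 + (25−19.58)²/19.58 + (19−17.67)²/17.67 + (10−11.87)²/11.87 + (16−15.46)²/15.46 = 6.6022
df = 4
p-value (upper-tail) = 0.15846
At α=0.1: p ≥ α → fail to reject H₀

reject H₀: no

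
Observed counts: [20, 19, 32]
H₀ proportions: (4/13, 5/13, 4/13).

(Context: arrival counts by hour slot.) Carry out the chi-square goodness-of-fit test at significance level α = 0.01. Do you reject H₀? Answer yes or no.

reject H₀: no

n = 71; E_i = n·p_i = [21.85, 27.31, 21.85]
χ² = (20−21.85)²/21.85 + (19−27.31)²/27.31 + (32−21.85)²/21.85 = 7.4028
df = 2
p-value (upper-tail) = 0.02469
At α=0.01: p ≥ α → fail to reject H₀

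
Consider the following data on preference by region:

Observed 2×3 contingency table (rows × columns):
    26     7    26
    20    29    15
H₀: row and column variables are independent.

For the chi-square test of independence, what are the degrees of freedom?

degrees of freedom = 2

df = (r−1)(c−1) = (2−1)·(3−1) = 2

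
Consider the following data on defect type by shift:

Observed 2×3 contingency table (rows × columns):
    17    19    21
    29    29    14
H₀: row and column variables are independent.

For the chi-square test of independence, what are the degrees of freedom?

df = (r−1)(c−1) = (2−1)·(3−1) = 2

degrees of freedom = 2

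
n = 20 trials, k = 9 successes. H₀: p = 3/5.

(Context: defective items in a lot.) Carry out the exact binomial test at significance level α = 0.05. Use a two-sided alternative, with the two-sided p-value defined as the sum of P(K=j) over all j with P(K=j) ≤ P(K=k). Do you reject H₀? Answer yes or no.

reject H₀: no

Exact binomial: n=20, k=9, p₀=3/5=0.6000
P(X=j) = C(n,j)·p₀^j·(1−p₀)^(n−j); p = Σ P(X=j) over j with P(X=j) ≤ P(X=9)
p-value (two-sided) = 0.17847
At α=0.05: p ≥ α → fail to reject H₀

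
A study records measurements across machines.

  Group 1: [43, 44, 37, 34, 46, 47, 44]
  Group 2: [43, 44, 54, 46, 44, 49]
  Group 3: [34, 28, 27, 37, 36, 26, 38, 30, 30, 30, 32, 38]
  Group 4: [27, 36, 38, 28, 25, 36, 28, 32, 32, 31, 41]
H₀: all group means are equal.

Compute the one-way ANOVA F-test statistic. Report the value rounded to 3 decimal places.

Group means [42.14, 46.67, 32.17, 32.18], grand mean 36.528
SSB = Σnᵢ(x̄ᵢ−x̄)² = 1273.479; SSW = ΣΣ(x−x̄ᵢ)² = 687.494
MSB = 1273.479/3 = 424.4929; MSW = 687.494/32 = 21.4842
F = MSB/MSW = 19.7584
df = (3, 32)

test statistic = 19.758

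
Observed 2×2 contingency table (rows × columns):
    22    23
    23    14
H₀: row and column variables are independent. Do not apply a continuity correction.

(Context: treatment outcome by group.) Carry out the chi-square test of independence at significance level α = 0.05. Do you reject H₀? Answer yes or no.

reject H₀: no

Row totals [45, 37], col totals [45, 37], n=82
χ² = (22−24.70)²/24.70 + (23−20.30)²/20.30 + (23−20.30)²/20.30 + (14−16.70)²/16.70 = 1.4447
df = 1
p-value (upper-tail) = 0.22938
At α=0.05: p ≥ α → fail to reject H₀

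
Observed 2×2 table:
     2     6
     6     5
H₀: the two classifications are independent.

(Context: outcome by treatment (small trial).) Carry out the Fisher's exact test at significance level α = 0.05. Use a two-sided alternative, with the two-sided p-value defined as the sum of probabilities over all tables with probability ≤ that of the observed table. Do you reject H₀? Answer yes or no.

reject H₀: no

Margins: r₁=8, r₂=11, c₁=8, c₂=11, n=19
p_obs = C(8,2)·C(11,6)/C(19,8); sum pmf over tables with pmf ≤ p_obs
p-value (two-sided) = 0.35207
At α=0.05: p ≥ α → fail to reject H₀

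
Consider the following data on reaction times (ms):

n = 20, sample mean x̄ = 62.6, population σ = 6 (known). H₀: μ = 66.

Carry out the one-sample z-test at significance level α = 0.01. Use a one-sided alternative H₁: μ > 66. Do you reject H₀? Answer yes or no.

SE = σ/√n = 6/√20 = 1.3416
z = (x̄−μ₀)/SE = (62.6−66)/1.3416 = -2.5342
p-value (one-sided, H₁ greater) = 0.99436
At α=0.01: p ≥ α → fail to reject H₀

reject H₀: no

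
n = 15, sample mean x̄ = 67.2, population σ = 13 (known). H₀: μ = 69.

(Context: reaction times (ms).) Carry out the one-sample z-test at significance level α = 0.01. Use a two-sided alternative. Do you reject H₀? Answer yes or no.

SE = σ/√n = 13/√15 = 3.3566
z = (x̄−μ₀)/SE = (67.2−69)/3.3566 = -0.5363
p-value (two-sided) = 0.59178
At α=0.01: p ≥ α → fail to reject H₀

reject H₀: no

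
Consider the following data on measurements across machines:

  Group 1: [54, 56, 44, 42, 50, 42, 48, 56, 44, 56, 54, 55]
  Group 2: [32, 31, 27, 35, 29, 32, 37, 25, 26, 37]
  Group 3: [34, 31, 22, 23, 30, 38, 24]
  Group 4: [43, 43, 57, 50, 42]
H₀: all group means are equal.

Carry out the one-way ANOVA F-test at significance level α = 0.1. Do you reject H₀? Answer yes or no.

Group means [50.08, 31.10, 28.86, 47.00], grand mean 39.676
SSB = Σnᵢ(x̄ᵢ−x̄)² = 3122.767; SSW = ΣΣ(x−x̄ᵢ)² = 926.674
MSB = 3122.767/3 = 1040.9225; MSW = 926.674/30 = 30.8891
F = MSB/MSW = 33.6987
df = (3, 30)
p-value (upper-tail) = 0.00000
At α=0.1: p < α → reject H₀

reject H₀: yes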